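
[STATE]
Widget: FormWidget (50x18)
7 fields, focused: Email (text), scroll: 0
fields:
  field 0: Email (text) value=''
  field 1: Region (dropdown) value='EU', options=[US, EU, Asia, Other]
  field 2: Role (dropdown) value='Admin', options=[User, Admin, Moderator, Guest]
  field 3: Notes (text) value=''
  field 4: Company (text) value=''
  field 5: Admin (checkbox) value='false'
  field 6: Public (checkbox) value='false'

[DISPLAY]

> Email:      [                                  ]
  Region:     [EU                               ▼]
  Role:       [Admin                            ▼]
  Notes:      [                                  ]
  Company:    [                                  ]
  Admin:      [ ]                                 
  Public:     [ ]                                 
                                                  
                                                  
                                                  
                                                  
                                                  
                                                  
                                                  
                                                  
                                                  
                                                  
                                                  


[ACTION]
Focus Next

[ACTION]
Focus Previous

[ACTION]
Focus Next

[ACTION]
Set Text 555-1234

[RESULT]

  Email:      [                                  ]
> Region:     [EU                               ▼]
  Role:       [Admin                            ▼]
  Notes:      [                                  ]
  Company:    [                                  ]
  Admin:      [ ]                                 
  Public:     [ ]                                 
                                                  
                                                  
                                                  
                                                  
                                                  
                                                  
                                                  
                                                  
                                                  
                                                  
                                                  


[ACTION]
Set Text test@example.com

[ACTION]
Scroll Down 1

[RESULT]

> Region:     [EU                               ▼]
  Role:       [Admin                            ▼]
  Notes:      [                                  ]
  Company:    [                                  ]
  Admin:      [ ]                                 
  Public:     [ ]                                 
                                                  
                                                  
                                                  
                                                  
                                                  
                                                  
                                                  
                                                  
                                                  
                                                  
                                                  
                                                  


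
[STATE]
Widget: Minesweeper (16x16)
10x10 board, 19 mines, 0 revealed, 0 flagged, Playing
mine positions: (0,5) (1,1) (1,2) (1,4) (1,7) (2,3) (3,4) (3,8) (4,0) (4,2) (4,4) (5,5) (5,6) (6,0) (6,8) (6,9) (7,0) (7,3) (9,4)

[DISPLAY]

■■■■■■■■■■      
■■■■■■■■■■      
■■■■■■■■■■      
■■■■■■■■■■      
■■■■■■■■■■      
■■■■■■■■■■      
■■■■■■■■■■      
■■■■■■■■■■      
■■■■■■■■■■      
■■■■■■■■■■      
                
                
                
                
                
                


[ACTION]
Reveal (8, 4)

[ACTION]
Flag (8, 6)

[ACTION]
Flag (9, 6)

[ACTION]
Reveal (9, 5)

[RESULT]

■■■■■■■■■■      
■■■■■■■■■■      
■■■■■■■■■■      
■■■■■■■■■■      
■■■■■■■■■■      
■■■■■■■■■■      
■■■■■■■■■■      
■■■■■■■■■■      
■■■■2■⚑■■■      
■■■■■1⚑■■■      
                
                
                
                
                
                


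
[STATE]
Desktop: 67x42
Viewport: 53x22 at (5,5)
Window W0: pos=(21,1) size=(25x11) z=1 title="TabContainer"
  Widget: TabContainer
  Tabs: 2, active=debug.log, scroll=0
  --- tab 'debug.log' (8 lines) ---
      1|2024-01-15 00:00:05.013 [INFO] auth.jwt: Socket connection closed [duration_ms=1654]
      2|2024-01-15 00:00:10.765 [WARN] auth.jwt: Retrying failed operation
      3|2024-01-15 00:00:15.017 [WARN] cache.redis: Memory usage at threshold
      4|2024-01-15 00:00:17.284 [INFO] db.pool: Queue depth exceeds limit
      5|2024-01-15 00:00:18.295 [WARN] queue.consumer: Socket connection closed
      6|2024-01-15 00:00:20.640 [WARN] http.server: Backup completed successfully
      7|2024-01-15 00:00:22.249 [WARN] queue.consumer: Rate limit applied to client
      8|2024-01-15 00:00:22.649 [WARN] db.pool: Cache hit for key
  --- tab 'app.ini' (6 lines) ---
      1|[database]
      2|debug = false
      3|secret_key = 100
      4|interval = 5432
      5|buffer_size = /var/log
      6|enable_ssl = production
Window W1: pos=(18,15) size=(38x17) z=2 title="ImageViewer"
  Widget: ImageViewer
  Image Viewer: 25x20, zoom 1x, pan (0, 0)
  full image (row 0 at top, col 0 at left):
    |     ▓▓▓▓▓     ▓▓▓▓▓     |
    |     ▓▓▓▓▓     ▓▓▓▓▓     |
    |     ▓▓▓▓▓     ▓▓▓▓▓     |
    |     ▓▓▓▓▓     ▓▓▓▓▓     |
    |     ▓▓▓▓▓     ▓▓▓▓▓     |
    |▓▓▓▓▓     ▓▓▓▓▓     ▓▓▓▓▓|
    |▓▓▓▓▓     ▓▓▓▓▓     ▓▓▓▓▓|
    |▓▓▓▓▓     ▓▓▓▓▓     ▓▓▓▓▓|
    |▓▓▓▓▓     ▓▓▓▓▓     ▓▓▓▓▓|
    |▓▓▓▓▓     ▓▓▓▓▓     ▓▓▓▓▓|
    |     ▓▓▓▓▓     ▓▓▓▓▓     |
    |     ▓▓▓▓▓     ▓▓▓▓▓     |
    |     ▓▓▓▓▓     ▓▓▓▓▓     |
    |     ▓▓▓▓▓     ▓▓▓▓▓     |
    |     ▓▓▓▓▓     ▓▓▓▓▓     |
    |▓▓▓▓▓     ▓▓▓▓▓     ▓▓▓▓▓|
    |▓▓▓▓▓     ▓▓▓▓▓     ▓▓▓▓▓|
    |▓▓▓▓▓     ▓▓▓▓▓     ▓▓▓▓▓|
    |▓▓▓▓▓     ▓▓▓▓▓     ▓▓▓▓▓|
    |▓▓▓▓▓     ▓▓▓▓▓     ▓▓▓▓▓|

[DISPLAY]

                ┃───────────────────────┃            
                ┃2024-01-15 00:00:05.013┃            
                ┃2024-01-15 00:00:10.765┃            
                ┃2024-01-15 00:00:15.017┃            
                ┃2024-01-15 00:00:17.284┃            
                ┃2024-01-15 00:00:18.295┃            
                ┗━━━━━━━━━━━━━━━━━━━━━━━┛            
                                                     
                                                     
                                                     
             ┏━━━━━━━━━━━━━━━━━━━━━━━━━━━━━━━━━━━━┓  
             ┃ ImageViewer                        ┃  
             ┠────────────────────────────────────┨  
             ┃     ▓▓▓▓▓     ▓▓▓▓▓                ┃  
             ┃     ▓▓▓▓▓     ▓▓▓▓▓                ┃  
             ┃     ▓▓▓▓▓     ▓▓▓▓▓                ┃  
             ┃     ▓▓▓▓▓     ▓▓▓▓▓                ┃  
             ┃     ▓▓▓▓▓     ▓▓▓▓▓                ┃  
             ┃▓▓▓▓▓     ▓▓▓▓▓     ▓▓▓▓▓           ┃  
             ┃▓▓▓▓▓     ▓▓▓▓▓     ▓▓▓▓▓           ┃  
             ┃▓▓▓▓▓     ▓▓▓▓▓     ▓▓▓▓▓           ┃  
             ┃▓▓▓▓▓     ▓▓▓▓▓     ▓▓▓▓▓           ┃  


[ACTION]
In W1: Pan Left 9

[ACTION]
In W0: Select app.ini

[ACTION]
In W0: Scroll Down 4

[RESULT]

                ┃───────────────────────┃            
                ┃buffer_size = /var/log ┃            
                ┃enable_ssl = production┃            
                ┃                       ┃            
                ┃                       ┃            
                ┃                       ┃            
                ┗━━━━━━━━━━━━━━━━━━━━━━━┛            
                                                     
                                                     
                                                     
             ┏━━━━━━━━━━━━━━━━━━━━━━━━━━━━━━━━━━━━┓  
             ┃ ImageViewer                        ┃  
             ┠────────────────────────────────────┨  
             ┃     ▓▓▓▓▓     ▓▓▓▓▓                ┃  
             ┃     ▓▓▓▓▓     ▓▓▓▓▓                ┃  
             ┃     ▓▓▓▓▓     ▓▓▓▓▓                ┃  
             ┃     ▓▓▓▓▓     ▓▓▓▓▓                ┃  
             ┃     ▓▓▓▓▓     ▓▓▓▓▓                ┃  
             ┃▓▓▓▓▓     ▓▓▓▓▓     ▓▓▓▓▓           ┃  
             ┃▓▓▓▓▓     ▓▓▓▓▓     ▓▓▓▓▓           ┃  
             ┃▓▓▓▓▓     ▓▓▓▓▓     ▓▓▓▓▓           ┃  
             ┃▓▓▓▓▓     ▓▓▓▓▓     ▓▓▓▓▓           ┃  


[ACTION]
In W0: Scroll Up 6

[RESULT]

                ┃───────────────────────┃            
                ┃[database]             ┃            
                ┃debug = false          ┃            
                ┃secret_key = 100       ┃            
                ┃interval = 5432        ┃            
                ┃buffer_size = /var/log ┃            
                ┗━━━━━━━━━━━━━━━━━━━━━━━┛            
                                                     
                                                     
                                                     
             ┏━━━━━━━━━━━━━━━━━━━━━━━━━━━━━━━━━━━━┓  
             ┃ ImageViewer                        ┃  
             ┠────────────────────────────────────┨  
             ┃     ▓▓▓▓▓     ▓▓▓▓▓                ┃  
             ┃     ▓▓▓▓▓     ▓▓▓▓▓                ┃  
             ┃     ▓▓▓▓▓     ▓▓▓▓▓                ┃  
             ┃     ▓▓▓▓▓     ▓▓▓▓▓                ┃  
             ┃     ▓▓▓▓▓     ▓▓▓▓▓                ┃  
             ┃▓▓▓▓▓     ▓▓▓▓▓     ▓▓▓▓▓           ┃  
             ┃▓▓▓▓▓     ▓▓▓▓▓     ▓▓▓▓▓           ┃  
             ┃▓▓▓▓▓     ▓▓▓▓▓     ▓▓▓▓▓           ┃  
             ┃▓▓▓▓▓     ▓▓▓▓▓     ▓▓▓▓▓           ┃  


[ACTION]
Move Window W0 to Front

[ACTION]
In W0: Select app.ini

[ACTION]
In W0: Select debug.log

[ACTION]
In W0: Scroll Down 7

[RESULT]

                ┃───────────────────────┃            
                ┃2024-01-15 00:00:22.649┃            
                ┃                       ┃            
                ┃                       ┃            
                ┃                       ┃            
                ┃                       ┃            
                ┗━━━━━━━━━━━━━━━━━━━━━━━┛            
                                                     
                                                     
                                                     
             ┏━━━━━━━━━━━━━━━━━━━━━━━━━━━━━━━━━━━━┓  
             ┃ ImageViewer                        ┃  
             ┠────────────────────────────────────┨  
             ┃     ▓▓▓▓▓     ▓▓▓▓▓                ┃  
             ┃     ▓▓▓▓▓     ▓▓▓▓▓                ┃  
             ┃     ▓▓▓▓▓     ▓▓▓▓▓                ┃  
             ┃     ▓▓▓▓▓     ▓▓▓▓▓                ┃  
             ┃     ▓▓▓▓▓     ▓▓▓▓▓                ┃  
             ┃▓▓▓▓▓     ▓▓▓▓▓     ▓▓▓▓▓           ┃  
             ┃▓▓▓▓▓     ▓▓▓▓▓     ▓▓▓▓▓           ┃  
             ┃▓▓▓▓▓     ▓▓▓▓▓     ▓▓▓▓▓           ┃  
             ┃▓▓▓▓▓     ▓▓▓▓▓     ▓▓▓▓▓           ┃  


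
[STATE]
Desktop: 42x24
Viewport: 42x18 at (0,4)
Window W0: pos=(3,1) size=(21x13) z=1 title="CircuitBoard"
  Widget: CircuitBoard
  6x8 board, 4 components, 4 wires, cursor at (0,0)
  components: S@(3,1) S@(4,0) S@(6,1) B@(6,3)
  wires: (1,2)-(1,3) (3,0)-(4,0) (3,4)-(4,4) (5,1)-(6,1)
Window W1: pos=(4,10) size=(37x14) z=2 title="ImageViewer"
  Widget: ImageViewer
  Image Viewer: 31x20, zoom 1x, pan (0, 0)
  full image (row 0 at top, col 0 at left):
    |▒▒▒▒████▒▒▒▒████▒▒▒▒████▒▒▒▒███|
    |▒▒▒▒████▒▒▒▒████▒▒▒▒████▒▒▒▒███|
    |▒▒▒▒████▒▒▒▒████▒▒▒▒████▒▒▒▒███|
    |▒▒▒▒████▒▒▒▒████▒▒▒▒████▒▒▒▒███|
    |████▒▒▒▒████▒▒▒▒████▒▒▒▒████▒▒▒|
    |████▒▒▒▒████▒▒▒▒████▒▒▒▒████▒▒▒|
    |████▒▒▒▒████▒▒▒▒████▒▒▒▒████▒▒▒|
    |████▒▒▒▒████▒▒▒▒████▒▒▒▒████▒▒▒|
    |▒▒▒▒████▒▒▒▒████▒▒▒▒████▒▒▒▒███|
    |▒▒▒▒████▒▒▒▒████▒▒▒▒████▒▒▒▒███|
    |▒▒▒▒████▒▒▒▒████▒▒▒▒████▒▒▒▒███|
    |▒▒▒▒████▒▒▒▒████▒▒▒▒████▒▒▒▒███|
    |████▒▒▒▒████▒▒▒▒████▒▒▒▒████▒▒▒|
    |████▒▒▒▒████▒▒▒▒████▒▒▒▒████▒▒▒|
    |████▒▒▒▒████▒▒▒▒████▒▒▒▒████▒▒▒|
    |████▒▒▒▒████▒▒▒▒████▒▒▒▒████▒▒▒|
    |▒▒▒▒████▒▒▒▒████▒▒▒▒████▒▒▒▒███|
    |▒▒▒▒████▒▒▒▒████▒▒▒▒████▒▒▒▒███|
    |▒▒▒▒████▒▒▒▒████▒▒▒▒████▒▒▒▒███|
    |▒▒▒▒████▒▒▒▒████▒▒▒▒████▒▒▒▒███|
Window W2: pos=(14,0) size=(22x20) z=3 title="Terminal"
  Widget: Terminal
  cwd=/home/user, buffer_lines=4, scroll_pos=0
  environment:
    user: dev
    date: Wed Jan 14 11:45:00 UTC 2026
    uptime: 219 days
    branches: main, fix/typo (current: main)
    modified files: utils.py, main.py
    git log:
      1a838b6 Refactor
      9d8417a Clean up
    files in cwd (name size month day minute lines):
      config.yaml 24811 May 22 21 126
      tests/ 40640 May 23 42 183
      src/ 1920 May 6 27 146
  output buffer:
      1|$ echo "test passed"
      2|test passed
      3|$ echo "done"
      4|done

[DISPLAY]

   ┃   0 1 2 3┃test passed         ┃      
   ┃0  [.]    ┃$ echo "done"       ┃      
   ┃          ┃done                ┃      
   ┃1         ┃$ █                 ┃      
   ┃          ┃                    ┃      
   ┃2         ┃                    ┃      
   ┃┏━━━━━━━━━┃                    ┃━━━━┓ 
   ┃┃ ImageVie┃                    ┃    ┃ 
   ┃┠─────────┃                    ┃────┨ 
   ┗┃▒▒▒▒████▒┃                    ┃    ┃ 
    ┃▒▒▒▒████▒┃                    ┃    ┃ 
    ┃▒▒▒▒████▒┃                    ┃    ┃ 
    ┃▒▒▒▒████▒┃                    ┃    ┃ 
    ┃████▒▒▒▒█┃                    ┃    ┃ 
    ┃████▒▒▒▒█┃                    ┃    ┃ 
    ┃████▒▒▒▒█┗━━━━━━━━━━━━━━━━━━━━┛    ┃ 
    ┃████▒▒▒▒████▒▒▒▒████▒▒▒▒████▒▒▒    ┃ 
    ┃▒▒▒▒████▒▒▒▒████▒▒▒▒████▒▒▒▒███    ┃ 


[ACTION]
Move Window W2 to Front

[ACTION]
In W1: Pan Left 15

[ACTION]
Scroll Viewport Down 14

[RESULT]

   ┃          ┃done                ┃      
   ┃1         ┃$ █                 ┃      
   ┃          ┃                    ┃      
   ┃2         ┃                    ┃      
   ┃┏━━━━━━━━━┃                    ┃━━━━┓ 
   ┃┃ ImageVie┃                    ┃    ┃ 
   ┃┠─────────┃                    ┃────┨ 
   ┗┃▒▒▒▒████▒┃                    ┃    ┃ 
    ┃▒▒▒▒████▒┃                    ┃    ┃ 
    ┃▒▒▒▒████▒┃                    ┃    ┃ 
    ┃▒▒▒▒████▒┃                    ┃    ┃ 
    ┃████▒▒▒▒█┃                    ┃    ┃ 
    ┃████▒▒▒▒█┃                    ┃    ┃ 
    ┃████▒▒▒▒█┗━━━━━━━━━━━━━━━━━━━━┛    ┃ 
    ┃████▒▒▒▒████▒▒▒▒████▒▒▒▒████▒▒▒    ┃ 
    ┃▒▒▒▒████▒▒▒▒████▒▒▒▒████▒▒▒▒███    ┃ 
    ┃▒▒▒▒████▒▒▒▒████▒▒▒▒████▒▒▒▒███    ┃ 
    ┗━━━━━━━━━━━━━━━━━━━━━━━━━━━━━━━━━━━┛ 


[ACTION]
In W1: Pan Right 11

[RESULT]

   ┃          ┃done                ┃      
   ┃1         ┃$ █                 ┃      
   ┃          ┃                    ┃      
   ┃2         ┃                    ┃      
   ┃┏━━━━━━━━━┃                    ┃━━━━┓ 
   ┃┃ ImageVie┃                    ┃    ┃ 
   ┃┠─────────┃                    ┃────┨ 
   ┗┃▒████▒▒▒▒┃                    ┃    ┃ 
    ┃▒████▒▒▒▒┃                    ┃    ┃ 
    ┃▒████▒▒▒▒┃                    ┃    ┃ 
    ┃▒████▒▒▒▒┃                    ┃    ┃ 
    ┃█▒▒▒▒████┃                    ┃    ┃ 
    ┃█▒▒▒▒████┃                    ┃    ┃ 
    ┃█▒▒▒▒████┗━━━━━━━━━━━━━━━━━━━━┛    ┃ 
    ┃█▒▒▒▒████▒▒▒▒████▒▒▒               ┃ 
    ┃▒████▒▒▒▒████▒▒▒▒███               ┃ 
    ┃▒████▒▒▒▒████▒▒▒▒███               ┃ 
    ┗━━━━━━━━━━━━━━━━━━━━━━━━━━━━━━━━━━━┛ 


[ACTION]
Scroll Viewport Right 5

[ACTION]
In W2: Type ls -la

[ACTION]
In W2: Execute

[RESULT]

   ┃          ┃done                ┃      
   ┃1         ┃$ ls -la            ┃      
   ┃          ┃-rw-r--r--  1 dev gr┃      
   ┃2         ┃drwxr-xr-x  1 dev gr┃      
   ┃┏━━━━━━━━━┃drwxr-xr-x  1 dev gr┃━━━━┓ 
   ┃┃ ImageVie┃$ █                 ┃    ┃ 
   ┃┠─────────┃                    ┃────┨ 
   ┗┃▒████▒▒▒▒┃                    ┃    ┃ 
    ┃▒████▒▒▒▒┃                    ┃    ┃ 
    ┃▒████▒▒▒▒┃                    ┃    ┃ 
    ┃▒████▒▒▒▒┃                    ┃    ┃ 
    ┃█▒▒▒▒████┃                    ┃    ┃ 
    ┃█▒▒▒▒████┃                    ┃    ┃ 
    ┃█▒▒▒▒████┗━━━━━━━━━━━━━━━━━━━━┛    ┃ 
    ┃█▒▒▒▒████▒▒▒▒████▒▒▒               ┃ 
    ┃▒████▒▒▒▒████▒▒▒▒███               ┃ 
    ┃▒████▒▒▒▒████▒▒▒▒███               ┃ 
    ┗━━━━━━━━━━━━━━━━━━━━━━━━━━━━━━━━━━━┛ 


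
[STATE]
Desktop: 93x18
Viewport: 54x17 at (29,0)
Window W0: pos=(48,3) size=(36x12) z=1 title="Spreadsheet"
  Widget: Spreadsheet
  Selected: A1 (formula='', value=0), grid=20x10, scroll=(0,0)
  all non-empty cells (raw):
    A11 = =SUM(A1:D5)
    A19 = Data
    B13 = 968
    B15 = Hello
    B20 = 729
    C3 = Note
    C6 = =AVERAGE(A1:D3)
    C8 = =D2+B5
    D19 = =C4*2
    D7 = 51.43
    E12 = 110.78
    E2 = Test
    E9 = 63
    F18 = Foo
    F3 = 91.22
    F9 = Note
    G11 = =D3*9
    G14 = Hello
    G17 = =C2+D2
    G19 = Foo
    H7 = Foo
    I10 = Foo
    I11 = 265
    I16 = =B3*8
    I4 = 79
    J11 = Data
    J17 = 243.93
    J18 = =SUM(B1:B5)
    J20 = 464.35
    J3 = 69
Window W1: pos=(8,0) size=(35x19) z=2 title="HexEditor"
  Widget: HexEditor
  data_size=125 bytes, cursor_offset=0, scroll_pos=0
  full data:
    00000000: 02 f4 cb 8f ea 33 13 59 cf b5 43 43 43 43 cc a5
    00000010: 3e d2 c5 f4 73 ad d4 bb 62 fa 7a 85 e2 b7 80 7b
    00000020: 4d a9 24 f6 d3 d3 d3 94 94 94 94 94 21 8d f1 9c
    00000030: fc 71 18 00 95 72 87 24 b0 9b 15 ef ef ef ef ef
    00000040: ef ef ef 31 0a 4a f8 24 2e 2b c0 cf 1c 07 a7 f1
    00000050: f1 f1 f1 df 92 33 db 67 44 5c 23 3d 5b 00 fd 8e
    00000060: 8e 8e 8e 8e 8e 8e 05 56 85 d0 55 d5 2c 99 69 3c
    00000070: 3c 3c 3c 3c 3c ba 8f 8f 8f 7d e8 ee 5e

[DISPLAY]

━━━━━━━━━━━━━┓                                        
             ┃                                        
─────────────┨                                        
f ea 33 13 59┃     ┏━━━━━━━━━━━━━━━━━━━━━━━━━━━━━━━━━━
4 73 ad d4 bb┃     ┃ Spreadsheet                      
6 d3 d3 d3 94┃     ┠──────────────────────────────────
0 95 72 87 24┃     ┃A1:                               
1 0a 4a f8 24┃     ┃       A       B       C       D  
f 92 33 db 67┃     ┃----------------------------------
e 8e 8e 05 56┃     ┃  1      [0]       0       0      
c 3c ba 8f 8f┃     ┃  2        0       0       0      
             ┃     ┃  3        0       0Note          
             ┃     ┃  4        0       0       0      
             ┃     ┃  5        0       0       0      
             ┃     ┗━━━━━━━━━━━━━━━━━━━━━━━━━━━━━━━━━━
             ┃                                        
             ┃                                        


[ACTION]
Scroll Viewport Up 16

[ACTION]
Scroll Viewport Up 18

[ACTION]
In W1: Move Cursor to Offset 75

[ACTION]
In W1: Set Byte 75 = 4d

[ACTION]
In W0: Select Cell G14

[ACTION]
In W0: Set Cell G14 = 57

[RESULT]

━━━━━━━━━━━━━┓                                        
             ┃                                        
─────────────┨                                        
f ea 33 13 59┃     ┏━━━━━━━━━━━━━━━━━━━━━━━━━━━━━━━━━━
4 73 ad d4 bb┃     ┃ Spreadsheet                      
6 d3 d3 d3 94┃     ┠──────────────────────────────────
0 95 72 87 24┃     ┃G14: 57                           
1 0a 4a f8 24┃     ┃       A       B       C       D  
f 92 33 db 67┃     ┃----------------------------------
e 8e 8e 05 56┃     ┃  1        0       0       0      
c 3c ba 8f 8f┃     ┃  2        0       0       0      
             ┃     ┃  3        0       0Note          
             ┃     ┃  4        0       0       0      
             ┃     ┃  5        0       0       0      
             ┃     ┗━━━━━━━━━━━━━━━━━━━━━━━━━━━━━━━━━━
             ┃                                        
             ┃                                        


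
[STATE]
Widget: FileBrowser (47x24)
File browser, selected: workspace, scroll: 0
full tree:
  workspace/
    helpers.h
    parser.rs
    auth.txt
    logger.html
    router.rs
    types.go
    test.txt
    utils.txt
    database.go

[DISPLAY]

> [-] workspace/                               
    helpers.h                                  
    parser.rs                                  
    auth.txt                                   
    logger.html                                
    router.rs                                  
    types.go                                   
    test.txt                                   
    utils.txt                                  
    database.go                                
                                               
                                               
                                               
                                               
                                               
                                               
                                               
                                               
                                               
                                               
                                               
                                               
                                               
                                               


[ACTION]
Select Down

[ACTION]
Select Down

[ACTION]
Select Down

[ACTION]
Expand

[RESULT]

  [-] workspace/                               
    helpers.h                                  
    parser.rs                                  
  > auth.txt                                   
    logger.html                                
    router.rs                                  
    types.go                                   
    test.txt                                   
    utils.txt                                  
    database.go                                
                                               
                                               
                                               
                                               
                                               
                                               
                                               
                                               
                                               
                                               
                                               
                                               
                                               
                                               


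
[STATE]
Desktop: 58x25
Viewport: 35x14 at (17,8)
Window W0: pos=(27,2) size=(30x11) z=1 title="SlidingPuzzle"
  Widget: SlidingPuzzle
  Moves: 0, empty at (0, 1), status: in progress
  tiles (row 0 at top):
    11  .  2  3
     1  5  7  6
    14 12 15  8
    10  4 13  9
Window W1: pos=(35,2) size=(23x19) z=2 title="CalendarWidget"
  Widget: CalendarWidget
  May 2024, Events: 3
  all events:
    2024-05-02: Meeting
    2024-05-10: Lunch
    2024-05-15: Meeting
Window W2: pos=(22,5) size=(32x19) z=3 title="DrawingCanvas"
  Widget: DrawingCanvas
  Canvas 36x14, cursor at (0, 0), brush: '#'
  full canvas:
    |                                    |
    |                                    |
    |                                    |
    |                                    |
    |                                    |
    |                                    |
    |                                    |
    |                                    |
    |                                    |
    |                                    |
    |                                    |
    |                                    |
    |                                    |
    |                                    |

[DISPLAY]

     ┃+                            
     ┃                             
     ┃                             
     ┃                             
     ┃                             
     ┃                             
     ┃                             
     ┃                             
     ┃                             
     ┃                             
     ┃                             
     ┃                             
     ┃                             
     ┃                             


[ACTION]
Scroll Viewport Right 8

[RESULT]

+                             ┃ 12┃
                              ┃ 19┃
                              ┃26 ┃
                              ┃   ┃
                              ┃   ┃
                              ┃   ┃
                              ┃   ┃
                              ┃   ┃
                              ┃   ┃
                              ┃   ┃
                              ┃   ┃
                              ┃   ┃
                              ┃━━━┛
                              ┃    


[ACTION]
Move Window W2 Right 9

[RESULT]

   ┃+                             ┃
   ┃                              ┃
   ┃                              ┃
   ┃                              ┃
   ┃                              ┃
   ┃                              ┃
   ┃                              ┃
   ┃                              ┃
   ┃                              ┃
   ┃                              ┃
   ┃                              ┃
   ┃                              ┃
   ┃                              ┃
   ┃                              ┃


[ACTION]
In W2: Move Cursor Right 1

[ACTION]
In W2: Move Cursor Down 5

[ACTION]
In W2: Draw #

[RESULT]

   ┃                              ┃
   ┃                              ┃
   ┃                              ┃
   ┃                              ┃
   ┃                              ┃
   ┃ #                            ┃
   ┃                              ┃
   ┃                              ┃
   ┃                              ┃
   ┃                              ┃
   ┃                              ┃
   ┃                              ┃
   ┃                              ┃
   ┃                              ┃


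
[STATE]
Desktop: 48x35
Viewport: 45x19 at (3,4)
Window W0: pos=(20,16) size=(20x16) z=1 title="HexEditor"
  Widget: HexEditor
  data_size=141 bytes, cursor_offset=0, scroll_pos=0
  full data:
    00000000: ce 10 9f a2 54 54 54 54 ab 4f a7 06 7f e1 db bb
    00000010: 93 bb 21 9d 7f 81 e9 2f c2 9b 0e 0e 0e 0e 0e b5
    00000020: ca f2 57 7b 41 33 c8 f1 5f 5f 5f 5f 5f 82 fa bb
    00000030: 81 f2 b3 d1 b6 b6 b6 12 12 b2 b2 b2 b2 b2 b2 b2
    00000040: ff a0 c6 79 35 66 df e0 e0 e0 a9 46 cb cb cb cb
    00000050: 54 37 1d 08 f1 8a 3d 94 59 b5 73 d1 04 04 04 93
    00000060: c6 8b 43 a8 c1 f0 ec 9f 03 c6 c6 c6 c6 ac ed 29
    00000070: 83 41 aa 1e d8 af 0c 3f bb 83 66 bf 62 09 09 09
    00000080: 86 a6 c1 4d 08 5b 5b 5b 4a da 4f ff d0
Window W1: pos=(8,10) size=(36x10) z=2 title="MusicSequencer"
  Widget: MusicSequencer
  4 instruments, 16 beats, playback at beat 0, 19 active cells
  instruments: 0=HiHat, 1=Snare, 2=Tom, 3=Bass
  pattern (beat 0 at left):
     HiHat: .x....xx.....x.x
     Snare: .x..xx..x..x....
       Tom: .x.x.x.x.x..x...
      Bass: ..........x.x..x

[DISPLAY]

                                             
                                             
                                             
                                             
                                             
                                             
     ┏━━━━━━━━━━━━━━━━━━━━━━━━━━━━━━━━━━┓    
     ┃ MusicSequencer                   ┃    
     ┠──────────────────────────────────┨    
     ┃      ▼123456789012345            ┃    
     ┃ HiHat·█····██·····█·█            ┃    
     ┃ Snare·█··██··█··█····            ┃    
     ┃   Tom·█·█·█·█·█··█···            ┃    
     ┃  Bass··········█·█··█            ┃    
     ┃                                  ┃    
     ┗━━━━━━━━━━━━━━━━━━━━━━━━━━━━━━━━━━┛    
                 ┃00000010  93 bb 21┃        
                 ┃00000020  ca f2 57┃        
                 ┃00000030  81 f2 b3┃        


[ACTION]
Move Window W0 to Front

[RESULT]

                                             
                                             
                                             
                                             
                                             
                                             
     ┏━━━━━━━━━━━━━━━━━━━━━━━━━━━━━━━━━━┓    
     ┃ MusicSequencer                   ┃    
     ┠──────────────────────────────────┨    
     ┃      ▼123456789012345            ┃    
     ┃ HiHat·█····██·····█·█            ┃    
     ┃ Snare·█··██··█··█····            ┃    
     ┃   Tom·█·█·┏━━━━━━━━━━━━━━━━━━┓   ┃    
     ┃  Bass·····┃ HexEditor        ┃   ┃    
     ┃           ┠──────────────────┨   ┃    
     ┗━━━━━━━━━━━┃00000000  CE 10 9f┃━━━┛    
                 ┃00000010  93 bb 21┃        
                 ┃00000020  ca f2 57┃        
                 ┃00000030  81 f2 b3┃        


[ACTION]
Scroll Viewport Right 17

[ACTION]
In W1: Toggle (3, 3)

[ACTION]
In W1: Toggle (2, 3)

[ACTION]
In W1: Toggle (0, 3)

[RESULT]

                                             
                                             
                                             
                                             
                                             
                                             
     ┏━━━━━━━━━━━━━━━━━━━━━━━━━━━━━━━━━━┓    
     ┃ MusicSequencer                   ┃    
     ┠──────────────────────────────────┨    
     ┃      ▼123456789012345            ┃    
     ┃ HiHat·█·█··██·····█·█            ┃    
     ┃ Snare·█··██··█··█····            ┃    
     ┃   Tom·█···┏━━━━━━━━━━━━━━━━━━┓   ┃    
     ┃  Bass···█·┃ HexEditor        ┃   ┃    
     ┃           ┠──────────────────┨   ┃    
     ┗━━━━━━━━━━━┃00000000  CE 10 9f┃━━━┛    
                 ┃00000010  93 bb 21┃        
                 ┃00000020  ca f2 57┃        
                 ┃00000030  81 f2 b3┃        


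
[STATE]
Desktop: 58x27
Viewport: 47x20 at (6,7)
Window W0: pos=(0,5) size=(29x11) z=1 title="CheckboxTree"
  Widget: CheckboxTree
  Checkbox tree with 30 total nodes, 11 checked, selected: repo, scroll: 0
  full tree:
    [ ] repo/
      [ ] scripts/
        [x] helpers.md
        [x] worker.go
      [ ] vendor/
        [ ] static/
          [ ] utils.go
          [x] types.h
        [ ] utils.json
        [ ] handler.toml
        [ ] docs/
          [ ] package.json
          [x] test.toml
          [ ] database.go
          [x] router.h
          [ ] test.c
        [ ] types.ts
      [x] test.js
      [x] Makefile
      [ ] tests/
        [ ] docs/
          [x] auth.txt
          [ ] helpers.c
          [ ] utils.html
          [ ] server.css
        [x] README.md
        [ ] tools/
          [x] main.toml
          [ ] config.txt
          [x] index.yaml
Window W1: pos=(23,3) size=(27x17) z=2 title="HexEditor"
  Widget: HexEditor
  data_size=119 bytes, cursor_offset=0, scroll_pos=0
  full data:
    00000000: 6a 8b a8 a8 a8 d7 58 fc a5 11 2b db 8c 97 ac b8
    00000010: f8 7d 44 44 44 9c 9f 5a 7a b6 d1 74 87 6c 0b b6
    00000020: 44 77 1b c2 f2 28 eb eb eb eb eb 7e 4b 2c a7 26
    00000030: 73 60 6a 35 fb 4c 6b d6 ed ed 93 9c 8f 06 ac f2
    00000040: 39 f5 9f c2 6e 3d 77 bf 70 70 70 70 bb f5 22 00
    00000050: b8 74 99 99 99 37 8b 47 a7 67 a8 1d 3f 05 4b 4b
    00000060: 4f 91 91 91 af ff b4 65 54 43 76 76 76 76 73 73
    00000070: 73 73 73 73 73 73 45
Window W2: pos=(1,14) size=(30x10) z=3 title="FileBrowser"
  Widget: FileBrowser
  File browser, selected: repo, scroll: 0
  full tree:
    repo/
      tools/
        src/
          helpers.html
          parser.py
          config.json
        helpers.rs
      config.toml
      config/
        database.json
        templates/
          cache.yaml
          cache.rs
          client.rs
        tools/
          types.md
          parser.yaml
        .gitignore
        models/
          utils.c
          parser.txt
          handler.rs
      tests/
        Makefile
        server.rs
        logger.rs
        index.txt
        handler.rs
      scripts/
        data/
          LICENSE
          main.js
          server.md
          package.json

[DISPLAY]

─────────────────┃00000010  f8 7d 44 44 44 ┃   
repo/            ┃00000020  44 77 1b c2 f2 ┃   
] scripts/       ┃00000030  73 60 6a 35 fb ┃   
[x] helpers.md   ┃00000040  39 f5 9f c2 6e ┃   
[x] worker.go    ┃00000050  b8 74 99 99 99 ┃   
] vendor/        ┃00000060  4f 91 91 91 af ┃   
[-] static/      ┃00000070  73 73 73 73 73 ┃   
━━━━━━━━━━━━━━━━━━━━━━━━┓                  ┃   
eBrowser                ┃                  ┃   
────────────────────────┨                  ┃   
] repo/                 ┃                  ┃   
[+] tools/              ┃                  ┃   
config.toml             ┃━━━━━━━━━━━━━━━━━━┛   
[+] config/             ┃                      
[+] tests/              ┃                      
[+] scripts/            ┃                      
━━━━━━━━━━━━━━━━━━━━━━━━┛                      
                                               
                                               
                                               


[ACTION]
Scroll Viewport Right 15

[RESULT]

────────────┃00000010  f8 7d 44 44 44 ┃        
            ┃00000020  44 77 1b c2 f2 ┃        
ipts/       ┃00000030  73 60 6a 35 fb ┃        
elpers.md   ┃00000040  39 f5 9f c2 6e ┃        
orker.go    ┃00000050  b8 74 99 99 99 ┃        
dor/        ┃00000060  4f 91 91 91 af ┃        
tatic/      ┃00000070  73 73 73 73 73 ┃        
━━━━━━━━━━━━━━━━━━━┓                  ┃        
ser                ┃                  ┃        
───────────────────┨                  ┃        
o/                 ┃                  ┃        
ools/              ┃                  ┃        
g.toml             ┃━━━━━━━━━━━━━━━━━━┛        
onfig/             ┃                           
ests/              ┃                           
cripts/            ┃                           
━━━━━━━━━━━━━━━━━━━┛                           
                                               
                                               
                                               


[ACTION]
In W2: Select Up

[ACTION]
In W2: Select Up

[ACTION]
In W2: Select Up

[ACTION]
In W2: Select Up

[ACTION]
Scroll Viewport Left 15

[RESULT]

┠──────────────────────┃00000010  f8 7d 44 44 4
┃>[-] repo/            ┃00000020  44 77 1b c2 f
┃   [x] scripts/       ┃00000030  73 60 6a 35 f
┃     [x] helpers.md   ┃00000040  39 f5 9f c2 6
┃     [x] worker.go    ┃00000050  b8 74 99 99 9
┃   [-] vendor/        ┃00000060  4f 91 91 91 a
┃     [-] static/      ┃00000070  73 73 73 73 7
┃┏━━━━━━━━━━━━━━━━━━━━━━━━━━━━┓                
┗┃ FileBrowser                ┃                
 ┠────────────────────────────┨                
 ┃> [-] repo/                 ┃                
 ┃    [+] tools/              ┃                
 ┃    config.toml             ┃━━━━━━━━━━━━━━━━
 ┃    [+] config/             ┃                
 ┃    [+] tests/              ┃                
 ┃    [+] scripts/            ┃                
 ┗━━━━━━━━━━━━━━━━━━━━━━━━━━━━┛                
                                               
                                               
                                               
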